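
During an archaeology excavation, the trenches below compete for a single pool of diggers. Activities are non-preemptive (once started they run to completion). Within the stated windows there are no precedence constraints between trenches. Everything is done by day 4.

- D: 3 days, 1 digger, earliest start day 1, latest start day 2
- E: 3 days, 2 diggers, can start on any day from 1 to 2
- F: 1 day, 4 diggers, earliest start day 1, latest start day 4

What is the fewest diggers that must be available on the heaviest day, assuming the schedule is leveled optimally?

Early-start (D@1, E@1, F@1) gives peak 7: d1:7  d2:3  d3:3  d4:0.
Shift F→4.
Schedule D@1, E@1, F@4: d1:3  d2:3  d3:3  d4:4 — peak 4.
Total digger-days = 13 over 4 days ⇒ peak ≥ ⌈13/4⌉ = 4, so 4 is optimal.

4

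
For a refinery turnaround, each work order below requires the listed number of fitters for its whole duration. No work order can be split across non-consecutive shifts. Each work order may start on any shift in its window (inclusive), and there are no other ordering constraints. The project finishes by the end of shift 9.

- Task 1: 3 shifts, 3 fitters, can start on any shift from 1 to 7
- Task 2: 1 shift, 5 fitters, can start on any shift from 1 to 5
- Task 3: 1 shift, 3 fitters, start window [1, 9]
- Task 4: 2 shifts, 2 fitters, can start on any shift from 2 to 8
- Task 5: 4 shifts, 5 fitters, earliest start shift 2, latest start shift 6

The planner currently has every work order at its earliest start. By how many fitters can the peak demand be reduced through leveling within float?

6

Early-start peak: s1:11  s2:10  s3:10  s4:5  s5:5  s6:0  s7:0  s8:0  s9:0 ⇒ 11.
Leveled (Task 1@1, Task 2@4, Task 3@5, Task 4@2, Task 5@6): s1:3  s2:5  s3:5  s4:5  s5:3  s6:5  s7:5  s8:5  s9:5 ⇒ 5.
Reduction 11 − 5 = 6.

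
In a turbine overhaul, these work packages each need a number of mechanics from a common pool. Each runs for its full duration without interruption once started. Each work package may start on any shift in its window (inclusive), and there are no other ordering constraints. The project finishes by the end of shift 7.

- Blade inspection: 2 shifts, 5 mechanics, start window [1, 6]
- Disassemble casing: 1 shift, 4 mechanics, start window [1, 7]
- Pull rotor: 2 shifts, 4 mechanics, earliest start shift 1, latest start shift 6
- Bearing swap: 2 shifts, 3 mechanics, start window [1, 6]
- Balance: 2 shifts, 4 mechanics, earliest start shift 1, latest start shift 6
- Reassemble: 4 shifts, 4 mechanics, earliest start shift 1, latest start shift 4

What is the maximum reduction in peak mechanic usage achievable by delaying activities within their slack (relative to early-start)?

16

Early-start peak: s1:24  s2:20  s3:4  s4:4  s5:0  s6:0  s7:0 ⇒ 24.
Leveled (Blade inspection@1, Disassemble casing@3, Pull rotor@3, Bearing swap@1, Balance@5, Reassemble@4): s1:8  s2:8  s3:8  s4:8  s5:8  s6:8  s7:4 ⇒ 8.
Reduction 24 − 8 = 16.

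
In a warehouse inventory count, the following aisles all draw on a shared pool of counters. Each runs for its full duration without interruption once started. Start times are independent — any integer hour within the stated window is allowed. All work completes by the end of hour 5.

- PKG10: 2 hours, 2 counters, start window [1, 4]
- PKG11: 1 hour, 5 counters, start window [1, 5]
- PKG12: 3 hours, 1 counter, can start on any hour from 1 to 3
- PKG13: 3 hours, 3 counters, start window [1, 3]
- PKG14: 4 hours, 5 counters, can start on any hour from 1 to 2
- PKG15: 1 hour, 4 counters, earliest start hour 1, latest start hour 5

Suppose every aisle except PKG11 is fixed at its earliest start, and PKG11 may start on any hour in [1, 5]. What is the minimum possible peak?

PKG11@1: h1:20  h2:11  h3:9  h4:5  h5:0 → peak 20
PKG11@2: h1:15  h2:16  h3:9  h4:5  h5:0 → peak 16
PKG11@3: h1:15  h2:11  h3:14  h4:5  h5:0 → peak 15
PKG11@4: h1:15  h2:11  h3:9  h4:10  h5:0 → peak 15
PKG11@5: h1:15  h2:11  h3:9  h4:5  h5:5 → peak 15
Best is PKG11@3, peak 15.

15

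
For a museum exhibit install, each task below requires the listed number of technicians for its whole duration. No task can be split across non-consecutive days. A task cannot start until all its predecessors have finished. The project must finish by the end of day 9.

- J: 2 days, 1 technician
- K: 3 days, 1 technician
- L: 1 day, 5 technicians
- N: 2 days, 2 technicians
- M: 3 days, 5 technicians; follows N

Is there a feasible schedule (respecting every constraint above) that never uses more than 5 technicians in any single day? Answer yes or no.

yes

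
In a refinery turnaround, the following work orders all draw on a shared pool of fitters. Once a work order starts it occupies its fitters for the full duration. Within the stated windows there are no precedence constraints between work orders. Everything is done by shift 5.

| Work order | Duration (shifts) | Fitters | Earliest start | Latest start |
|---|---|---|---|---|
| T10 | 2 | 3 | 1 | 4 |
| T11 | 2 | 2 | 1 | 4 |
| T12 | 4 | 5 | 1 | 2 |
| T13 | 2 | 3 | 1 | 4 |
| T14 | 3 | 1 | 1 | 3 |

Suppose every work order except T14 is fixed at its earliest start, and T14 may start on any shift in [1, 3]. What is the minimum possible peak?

13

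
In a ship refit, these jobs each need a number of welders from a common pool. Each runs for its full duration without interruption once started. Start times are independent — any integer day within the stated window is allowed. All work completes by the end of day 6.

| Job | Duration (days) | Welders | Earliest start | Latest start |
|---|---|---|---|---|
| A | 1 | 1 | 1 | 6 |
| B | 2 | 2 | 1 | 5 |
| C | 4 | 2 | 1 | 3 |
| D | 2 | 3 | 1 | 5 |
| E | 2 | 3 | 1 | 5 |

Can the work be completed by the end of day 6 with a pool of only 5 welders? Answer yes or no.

Schedule A@1, B@1, C@1, D@3, E@5: d1:5  d2:4  d3:5  d4:5  d5:3  d6:3 — peak 5 ≤ 5.

yes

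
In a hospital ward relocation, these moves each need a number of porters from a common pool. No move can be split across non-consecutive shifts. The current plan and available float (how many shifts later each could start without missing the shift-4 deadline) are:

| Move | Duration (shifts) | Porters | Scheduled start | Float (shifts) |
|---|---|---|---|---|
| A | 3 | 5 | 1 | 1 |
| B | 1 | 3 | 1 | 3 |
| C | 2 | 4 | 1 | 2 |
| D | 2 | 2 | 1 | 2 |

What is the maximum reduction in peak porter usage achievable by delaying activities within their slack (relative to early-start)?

Early-start peak: s1:14  s2:11  s3:5  s4:0 ⇒ 14.
Leveled (A@1, B@4, C@1, D@3): s1:9  s2:9  s3:7  s4:5 ⇒ 9.
Reduction 14 − 9 = 5.

5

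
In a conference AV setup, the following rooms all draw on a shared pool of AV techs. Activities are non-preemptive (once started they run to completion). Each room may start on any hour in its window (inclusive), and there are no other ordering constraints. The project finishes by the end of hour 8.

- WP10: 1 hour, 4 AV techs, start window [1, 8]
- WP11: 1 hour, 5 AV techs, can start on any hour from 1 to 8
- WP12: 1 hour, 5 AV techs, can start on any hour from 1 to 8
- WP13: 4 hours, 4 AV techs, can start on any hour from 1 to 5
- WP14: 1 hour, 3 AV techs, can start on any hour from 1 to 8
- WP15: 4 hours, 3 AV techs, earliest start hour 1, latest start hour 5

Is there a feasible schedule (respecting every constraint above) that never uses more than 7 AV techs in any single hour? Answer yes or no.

Schedule WP10@1, WP11@2, WP12@3, WP13@4, WP14@1, WP15@4: h1:7  h2:5  h3:5  h4:7  h5:7  h6:7  h7:7  h8:0 — peak 7 ≤ 7.

yes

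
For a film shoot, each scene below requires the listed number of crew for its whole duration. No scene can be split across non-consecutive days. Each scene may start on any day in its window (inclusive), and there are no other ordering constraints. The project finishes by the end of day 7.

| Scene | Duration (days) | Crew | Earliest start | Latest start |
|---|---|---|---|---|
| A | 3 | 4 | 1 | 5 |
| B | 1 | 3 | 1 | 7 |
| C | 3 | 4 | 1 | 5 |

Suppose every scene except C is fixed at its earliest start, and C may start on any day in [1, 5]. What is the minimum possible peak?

7

C@1: d1:11  d2:8  d3:8  d4:0  d5:0  d6:0  d7:0 → peak 11
C@2: d1:7  d2:8  d3:8  d4:4  d5:0  d6:0  d7:0 → peak 8
C@3: d1:7  d2:4  d3:8  d4:4  d5:4  d6:0  d7:0 → peak 8
C@4: d1:7  d2:4  d3:4  d4:4  d5:4  d6:4  d7:0 → peak 7
C@5: d1:7  d2:4  d3:4  d4:0  d5:4  d6:4  d7:4 → peak 7
Best is C@4, peak 7.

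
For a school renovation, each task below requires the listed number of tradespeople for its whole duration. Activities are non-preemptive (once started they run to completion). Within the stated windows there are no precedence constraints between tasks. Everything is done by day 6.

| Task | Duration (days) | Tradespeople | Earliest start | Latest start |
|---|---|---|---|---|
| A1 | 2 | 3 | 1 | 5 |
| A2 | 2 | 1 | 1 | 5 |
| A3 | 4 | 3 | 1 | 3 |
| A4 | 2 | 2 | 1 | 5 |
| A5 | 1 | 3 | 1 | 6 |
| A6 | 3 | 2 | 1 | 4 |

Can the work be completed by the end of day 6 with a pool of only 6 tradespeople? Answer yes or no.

yes

Schedule A1@1, A2@1, A3@3, A4@1, A5@3, A6@4: d1:6  d2:6  d3:6  d4:5  d5:5  d6:5 — peak 6 ≤ 6.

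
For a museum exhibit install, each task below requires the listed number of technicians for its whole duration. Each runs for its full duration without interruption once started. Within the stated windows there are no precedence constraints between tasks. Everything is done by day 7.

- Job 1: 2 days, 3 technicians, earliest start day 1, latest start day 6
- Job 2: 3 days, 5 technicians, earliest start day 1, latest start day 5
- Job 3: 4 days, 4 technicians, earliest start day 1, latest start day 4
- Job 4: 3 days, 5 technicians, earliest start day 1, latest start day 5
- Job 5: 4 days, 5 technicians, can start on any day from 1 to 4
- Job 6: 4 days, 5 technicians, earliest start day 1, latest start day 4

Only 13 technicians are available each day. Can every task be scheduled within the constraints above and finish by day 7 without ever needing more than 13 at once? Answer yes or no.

Total technician-days = 92; over 7 days the average is 92/7 > 13, so some day must exceed 13.

no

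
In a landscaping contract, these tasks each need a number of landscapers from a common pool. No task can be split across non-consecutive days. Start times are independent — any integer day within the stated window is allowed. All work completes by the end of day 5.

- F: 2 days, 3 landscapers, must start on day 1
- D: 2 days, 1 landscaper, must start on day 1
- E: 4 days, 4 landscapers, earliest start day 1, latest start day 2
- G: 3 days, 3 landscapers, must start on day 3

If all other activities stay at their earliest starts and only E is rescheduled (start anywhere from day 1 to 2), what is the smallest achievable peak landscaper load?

8

E@1: d1:8  d2:8  d3:7  d4:7  d5:3 → peak 8
E@2: d1:4  d2:8  d3:7  d4:7  d5:7 → peak 8
Best is E@1, peak 8.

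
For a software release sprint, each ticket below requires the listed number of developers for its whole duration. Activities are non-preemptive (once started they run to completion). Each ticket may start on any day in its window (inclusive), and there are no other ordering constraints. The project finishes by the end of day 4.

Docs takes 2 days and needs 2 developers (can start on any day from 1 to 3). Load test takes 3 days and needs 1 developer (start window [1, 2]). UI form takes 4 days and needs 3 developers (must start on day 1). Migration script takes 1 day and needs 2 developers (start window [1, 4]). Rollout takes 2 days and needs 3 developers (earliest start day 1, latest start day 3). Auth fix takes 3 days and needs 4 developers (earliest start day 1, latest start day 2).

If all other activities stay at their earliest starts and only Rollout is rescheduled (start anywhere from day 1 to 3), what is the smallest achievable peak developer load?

Rollout@1: d1:15  d2:13  d3:8  d4:3 → peak 15
Rollout@2: d1:12  d2:13  d3:11  d4:3 → peak 13
Rollout@3: d1:12  d2:10  d3:11  d4:6 → peak 12
Best is Rollout@3, peak 12.

12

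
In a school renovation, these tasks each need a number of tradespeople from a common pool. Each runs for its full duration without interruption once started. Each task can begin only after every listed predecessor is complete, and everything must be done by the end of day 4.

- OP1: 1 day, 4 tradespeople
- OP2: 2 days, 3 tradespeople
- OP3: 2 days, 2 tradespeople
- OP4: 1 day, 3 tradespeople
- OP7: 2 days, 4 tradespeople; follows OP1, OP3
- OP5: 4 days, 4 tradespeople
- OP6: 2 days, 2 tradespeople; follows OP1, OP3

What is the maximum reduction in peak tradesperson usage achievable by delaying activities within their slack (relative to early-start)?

Early-start peak: d1:16  d2:9  d3:10  d4:10 ⇒ 16.
Leveled (OP1@1, OP2@1, OP3@1, OP4@2, OP7@3, OP5@1, OP6@3): d1:13  d2:12  d3:10  d4:10 ⇒ 13.
Reduction 16 − 13 = 3.

3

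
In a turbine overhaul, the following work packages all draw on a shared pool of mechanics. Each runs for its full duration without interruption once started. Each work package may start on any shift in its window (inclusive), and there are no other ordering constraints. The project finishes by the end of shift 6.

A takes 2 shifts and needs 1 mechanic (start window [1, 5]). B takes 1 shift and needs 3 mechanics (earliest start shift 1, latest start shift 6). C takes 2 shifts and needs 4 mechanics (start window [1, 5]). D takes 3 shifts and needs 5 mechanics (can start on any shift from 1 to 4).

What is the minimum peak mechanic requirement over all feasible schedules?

5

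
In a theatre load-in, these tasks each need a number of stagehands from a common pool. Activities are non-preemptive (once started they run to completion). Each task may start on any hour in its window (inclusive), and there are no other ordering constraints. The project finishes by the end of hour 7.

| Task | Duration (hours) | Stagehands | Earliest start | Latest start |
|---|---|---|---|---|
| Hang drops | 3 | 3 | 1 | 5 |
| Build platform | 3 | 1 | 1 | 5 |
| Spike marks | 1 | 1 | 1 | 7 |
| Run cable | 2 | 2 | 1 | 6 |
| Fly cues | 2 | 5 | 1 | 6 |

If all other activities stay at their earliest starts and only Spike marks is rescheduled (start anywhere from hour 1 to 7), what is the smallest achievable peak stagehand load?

11

Spike marks@1: h1:12  h2:11  h3:4  h4:0  h5:0  h6:0  h7:0 → peak 12
Spike marks@2: h1:11  h2:12  h3:4  h4:0  h5:0  h6:0  h7:0 → peak 12
Spike marks@3: h1:11  h2:11  h3:5  h4:0  h5:0  h6:0  h7:0 → peak 11
Spike marks@4: h1:11  h2:11  h3:4  h4:1  h5:0  h6:0  h7:0 → peak 11
Spike marks@5: h1:11  h2:11  h3:4  h4:0  h5:1  h6:0  h7:0 → peak 11
Spike marks@6: h1:11  h2:11  h3:4  h4:0  h5:0  h6:1  h7:0 → peak 11
Spike marks@7: h1:11  h2:11  h3:4  h4:0  h5:0  h6:0  h7:1 → peak 11
Best is Spike marks@3, peak 11.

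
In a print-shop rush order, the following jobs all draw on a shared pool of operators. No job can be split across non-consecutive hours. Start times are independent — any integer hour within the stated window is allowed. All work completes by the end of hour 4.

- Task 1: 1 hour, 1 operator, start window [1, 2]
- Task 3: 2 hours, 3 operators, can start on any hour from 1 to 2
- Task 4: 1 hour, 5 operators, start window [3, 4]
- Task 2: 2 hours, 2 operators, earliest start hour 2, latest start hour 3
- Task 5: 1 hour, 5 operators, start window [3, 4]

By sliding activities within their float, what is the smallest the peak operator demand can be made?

7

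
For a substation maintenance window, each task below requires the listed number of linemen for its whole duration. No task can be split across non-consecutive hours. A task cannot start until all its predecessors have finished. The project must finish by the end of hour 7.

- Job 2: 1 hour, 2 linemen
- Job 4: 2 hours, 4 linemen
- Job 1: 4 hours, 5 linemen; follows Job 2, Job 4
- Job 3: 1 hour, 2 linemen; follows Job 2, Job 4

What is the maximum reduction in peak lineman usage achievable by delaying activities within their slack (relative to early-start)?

Early-start peak: h1:6  h2:4  h3:7  h4:5  h5:5  h6:5  h7:0 ⇒ 7.
Leveled (Job 2@1, Job 4@1, Job 1@3, Job 3@7): h1:6  h2:4  h3:5  h4:5  h5:5  h6:5  h7:2 ⇒ 6.
Reduction 7 − 6 = 1.

1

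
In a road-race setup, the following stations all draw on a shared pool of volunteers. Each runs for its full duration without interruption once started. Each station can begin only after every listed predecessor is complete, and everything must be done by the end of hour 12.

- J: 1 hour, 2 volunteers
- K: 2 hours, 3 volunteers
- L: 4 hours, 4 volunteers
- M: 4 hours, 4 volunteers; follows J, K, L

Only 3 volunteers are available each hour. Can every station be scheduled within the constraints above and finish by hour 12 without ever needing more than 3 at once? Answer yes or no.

no

Total volunteer-hours = 40; over 12 hours the average is 40/12 > 3, so some hour must exceed 3.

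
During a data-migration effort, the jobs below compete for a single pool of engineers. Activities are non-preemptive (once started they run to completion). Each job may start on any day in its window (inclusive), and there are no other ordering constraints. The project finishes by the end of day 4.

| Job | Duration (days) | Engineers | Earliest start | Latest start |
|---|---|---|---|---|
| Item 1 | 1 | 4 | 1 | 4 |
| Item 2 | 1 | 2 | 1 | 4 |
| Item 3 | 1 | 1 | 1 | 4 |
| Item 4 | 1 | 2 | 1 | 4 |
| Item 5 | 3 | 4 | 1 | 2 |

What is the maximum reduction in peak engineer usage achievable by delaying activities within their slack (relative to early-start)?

Early-start peak: d1:13  d2:4  d3:4  d4:0 ⇒ 13.
Leveled (Item 1@1, Item 2@1, Item 3@2, Item 4@3, Item 5@2): d1:6  d2:5  d3:6  d4:4 ⇒ 6.
Reduction 13 − 6 = 7.

7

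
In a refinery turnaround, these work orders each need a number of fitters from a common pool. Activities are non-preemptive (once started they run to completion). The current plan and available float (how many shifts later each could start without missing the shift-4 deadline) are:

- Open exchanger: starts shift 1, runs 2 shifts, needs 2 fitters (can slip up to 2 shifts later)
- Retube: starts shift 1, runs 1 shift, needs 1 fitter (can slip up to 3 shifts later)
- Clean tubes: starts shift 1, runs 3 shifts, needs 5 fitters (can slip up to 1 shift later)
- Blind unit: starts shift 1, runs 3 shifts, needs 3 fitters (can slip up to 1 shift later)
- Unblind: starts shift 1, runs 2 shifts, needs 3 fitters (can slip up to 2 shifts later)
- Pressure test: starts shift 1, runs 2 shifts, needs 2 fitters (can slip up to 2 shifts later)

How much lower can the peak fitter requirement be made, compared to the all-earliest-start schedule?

Early-start peak: s1:16  s2:15  s3:8  s4:0 ⇒ 16.
Leveled (Open exchanger@1, Retube@1, Clean tubes@1, Blind unit@2, Unblind@3, Pressure test@1): s1:10  s2:12  s3:11  s4:6 ⇒ 12.
Reduction 16 − 12 = 4.

4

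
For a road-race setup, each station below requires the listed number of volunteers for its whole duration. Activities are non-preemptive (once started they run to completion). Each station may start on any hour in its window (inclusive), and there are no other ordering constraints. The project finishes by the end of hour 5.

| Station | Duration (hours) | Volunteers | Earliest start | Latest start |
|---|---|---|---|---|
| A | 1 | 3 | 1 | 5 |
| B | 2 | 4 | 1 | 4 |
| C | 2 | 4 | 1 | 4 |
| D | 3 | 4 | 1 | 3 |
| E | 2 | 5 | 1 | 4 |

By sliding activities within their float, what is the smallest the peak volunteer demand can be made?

9

Early-start (A@1, B@1, C@1, D@1, E@1) gives peak 20: h1:20  h2:17  h3:4  h4:0  h5:0.
Shift C→2, D→3, E→4.
Schedule A@1, B@1, C@2, D@3, E@4: h1:7  h2:8  h3:8  h4:9  h5:9 — peak 9.
Total volunteer-hours = 41 over 5 hours ⇒ peak ≥ ⌈41/5⌉ = 9, so 9 is optimal.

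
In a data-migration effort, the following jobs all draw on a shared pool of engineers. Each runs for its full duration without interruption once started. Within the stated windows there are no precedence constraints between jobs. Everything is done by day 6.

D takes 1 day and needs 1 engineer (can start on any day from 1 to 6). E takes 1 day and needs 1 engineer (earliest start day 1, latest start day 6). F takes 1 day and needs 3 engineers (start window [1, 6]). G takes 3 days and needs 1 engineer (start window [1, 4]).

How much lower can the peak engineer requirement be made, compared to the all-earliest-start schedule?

3

Early-start peak: d1:6  d2:1  d3:1  d4:0  d5:0  d6:0 ⇒ 6.
Leveled (D@1, E@1, F@2, G@3): d1:2  d2:3  d3:1  d4:1  d5:1  d6:0 ⇒ 3.
Reduction 6 − 3 = 3.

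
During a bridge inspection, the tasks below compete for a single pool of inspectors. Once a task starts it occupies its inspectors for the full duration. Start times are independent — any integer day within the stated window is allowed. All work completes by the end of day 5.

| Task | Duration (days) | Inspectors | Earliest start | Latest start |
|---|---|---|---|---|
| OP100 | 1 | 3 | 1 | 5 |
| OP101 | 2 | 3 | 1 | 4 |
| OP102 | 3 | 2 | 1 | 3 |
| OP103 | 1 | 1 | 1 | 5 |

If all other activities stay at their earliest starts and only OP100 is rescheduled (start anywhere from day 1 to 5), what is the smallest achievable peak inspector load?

6

OP100@1: d1:9  d2:5  d3:2  d4:0  d5:0 → peak 9
OP100@2: d1:6  d2:8  d3:2  d4:0  d5:0 → peak 8
OP100@3: d1:6  d2:5  d3:5  d4:0  d5:0 → peak 6
OP100@4: d1:6  d2:5  d3:2  d4:3  d5:0 → peak 6
OP100@5: d1:6  d2:5  d3:2  d4:0  d5:3 → peak 6
Best is OP100@3, peak 6.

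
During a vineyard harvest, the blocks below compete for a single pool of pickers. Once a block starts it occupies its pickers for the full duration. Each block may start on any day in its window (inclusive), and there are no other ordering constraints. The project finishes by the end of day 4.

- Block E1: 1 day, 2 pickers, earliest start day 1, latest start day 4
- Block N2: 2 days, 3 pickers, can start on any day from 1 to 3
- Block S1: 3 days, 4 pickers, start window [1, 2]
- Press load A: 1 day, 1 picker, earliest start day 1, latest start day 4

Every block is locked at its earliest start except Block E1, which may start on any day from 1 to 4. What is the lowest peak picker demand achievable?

8

Block E1@1: d1:10  d2:7  d3:4  d4:0 → peak 10
Block E1@2: d1:8  d2:9  d3:4  d4:0 → peak 9
Block E1@3: d1:8  d2:7  d3:6  d4:0 → peak 8
Block E1@4: d1:8  d2:7  d3:4  d4:2 → peak 8
Best is Block E1@3, peak 8.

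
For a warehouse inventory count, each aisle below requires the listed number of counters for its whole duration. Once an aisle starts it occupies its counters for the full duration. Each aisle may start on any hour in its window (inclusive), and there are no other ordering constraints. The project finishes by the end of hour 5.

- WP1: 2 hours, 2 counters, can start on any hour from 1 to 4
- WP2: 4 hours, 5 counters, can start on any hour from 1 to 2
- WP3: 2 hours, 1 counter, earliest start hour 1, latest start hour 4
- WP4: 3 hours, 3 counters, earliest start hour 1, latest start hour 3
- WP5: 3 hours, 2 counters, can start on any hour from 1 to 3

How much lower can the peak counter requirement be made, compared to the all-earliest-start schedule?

3

Early-start peak: h1:13  h2:13  h3:10  h4:5  h5:0 ⇒ 13.
Leveled (WP1@1, WP2@1, WP3@1, WP4@3, WP5@1): h1:10  h2:10  h3:10  h4:8  h5:3 ⇒ 10.
Reduction 13 − 10 = 3.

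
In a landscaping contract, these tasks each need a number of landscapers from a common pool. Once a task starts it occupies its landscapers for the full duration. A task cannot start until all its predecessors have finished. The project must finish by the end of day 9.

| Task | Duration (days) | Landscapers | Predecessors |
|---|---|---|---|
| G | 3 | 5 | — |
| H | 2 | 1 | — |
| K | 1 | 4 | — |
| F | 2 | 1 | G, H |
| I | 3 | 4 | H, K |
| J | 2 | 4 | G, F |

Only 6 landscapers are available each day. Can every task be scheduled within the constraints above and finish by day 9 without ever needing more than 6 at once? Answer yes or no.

Schedule G@1, H@1, K@4, F@4, I@5, J@8: d1:6  d2:6  d3:5  d4:5  d5:5  d6:4  d7:4  d8:4  d9:4 — peak 6 ≤ 6.

yes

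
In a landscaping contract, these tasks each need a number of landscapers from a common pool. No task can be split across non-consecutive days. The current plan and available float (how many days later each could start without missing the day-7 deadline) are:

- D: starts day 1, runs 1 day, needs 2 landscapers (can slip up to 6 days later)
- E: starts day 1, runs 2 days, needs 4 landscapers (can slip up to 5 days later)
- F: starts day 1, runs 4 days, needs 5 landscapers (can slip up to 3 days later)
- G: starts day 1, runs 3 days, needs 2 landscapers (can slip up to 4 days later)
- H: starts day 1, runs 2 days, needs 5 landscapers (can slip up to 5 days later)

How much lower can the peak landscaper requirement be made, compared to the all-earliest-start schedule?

9

Early-start peak: d1:18  d2:16  d3:7  d4:5  d5:0  d6:0  d7:0 ⇒ 18.
Leveled (D@1, E@1, F@2, G@3, H@6): d1:6  d2:9  d3:7  d4:7  d5:7  d6:5  d7:5 ⇒ 9.
Reduction 18 − 9 = 9.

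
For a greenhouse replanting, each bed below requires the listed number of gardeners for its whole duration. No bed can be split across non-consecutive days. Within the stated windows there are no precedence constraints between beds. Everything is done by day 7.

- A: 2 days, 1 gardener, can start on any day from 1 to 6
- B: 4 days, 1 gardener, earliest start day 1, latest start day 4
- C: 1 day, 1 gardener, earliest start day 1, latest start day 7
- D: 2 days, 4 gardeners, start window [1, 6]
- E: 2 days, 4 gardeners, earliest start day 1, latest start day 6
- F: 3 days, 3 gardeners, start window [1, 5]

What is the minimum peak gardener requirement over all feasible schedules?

Early-start (A@1, B@1, C@1, D@1, E@1, F@1) gives peak 14: d1:14  d2:13  d3:4  d4:1  d5:0  d6:0  d7:0.
Shift C→3, D→4, E→6.
Schedule A@1, B@1, C@3, D@4, E@6, F@1: d1:5  d2:5  d3:5  d4:5  d5:4  d6:4  d7:4 — peak 5.
Total gardener-days = 32 over 7 days ⇒ peak ≥ ⌈32/7⌉ = 5, so 5 is optimal.

5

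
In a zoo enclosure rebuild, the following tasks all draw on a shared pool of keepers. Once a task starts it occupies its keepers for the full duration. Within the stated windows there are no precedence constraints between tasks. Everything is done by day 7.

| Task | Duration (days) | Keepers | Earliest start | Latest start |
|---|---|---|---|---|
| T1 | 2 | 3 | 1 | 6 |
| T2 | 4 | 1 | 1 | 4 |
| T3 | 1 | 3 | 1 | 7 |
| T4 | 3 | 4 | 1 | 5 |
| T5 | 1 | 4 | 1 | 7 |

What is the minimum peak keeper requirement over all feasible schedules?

Early-start (T1@1, T2@1, T3@1, T4@1, T5@1) gives peak 15: d1:15  d2:8  d3:5  d4:1  d5:0  d6:0  d7:0.
Shift T3→3, T4→4, T5→7.
Schedule T1@1, T2@1, T3@3, T4@4, T5@7: d1:4  d2:4  d3:4  d4:5  d5:4  d6:4  d7:4 — peak 5.
Total keeper-days = 29 over 7 days ⇒ peak ≥ ⌈29/7⌉ = 5, so 5 is optimal.

5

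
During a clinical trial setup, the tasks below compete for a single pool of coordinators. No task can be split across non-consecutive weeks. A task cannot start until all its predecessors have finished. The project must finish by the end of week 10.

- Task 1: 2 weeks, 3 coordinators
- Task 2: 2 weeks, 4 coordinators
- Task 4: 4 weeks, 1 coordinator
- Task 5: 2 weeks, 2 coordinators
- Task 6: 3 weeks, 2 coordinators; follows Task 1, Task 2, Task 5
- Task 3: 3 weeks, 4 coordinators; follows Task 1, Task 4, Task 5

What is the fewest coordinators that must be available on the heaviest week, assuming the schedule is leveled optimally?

5

Early-start (Task 1@1, Task 2@1, Task 4@1, Task 5@1, Task 6@3, Task 3@5) gives peak 10: w1:10  w2:10  w3:3  w4:3  w5:6  w6:4  w7:4  w8:0  w9:0  w10:0.
Shift Task 2→3, Task 4→3, Task 6→5, Task 3→8.
Schedule Task 1@1, Task 2@3, Task 4@3, Task 5@1, Task 6@5, Task 3@8: w1:5  w2:5  w3:5  w4:5  w5:3  w6:3  w7:2  w8:4  w9:4  w10:4 — peak 5.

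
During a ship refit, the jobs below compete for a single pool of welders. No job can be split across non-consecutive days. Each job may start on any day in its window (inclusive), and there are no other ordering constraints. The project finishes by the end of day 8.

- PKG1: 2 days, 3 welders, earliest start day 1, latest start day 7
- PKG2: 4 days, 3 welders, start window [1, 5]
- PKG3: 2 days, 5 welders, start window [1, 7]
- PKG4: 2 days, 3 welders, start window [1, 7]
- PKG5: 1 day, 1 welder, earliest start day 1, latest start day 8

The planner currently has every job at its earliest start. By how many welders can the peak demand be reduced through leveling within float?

Early-start peak: d1:15  d2:14  d3:3  d4:3  d5:0  d6:0  d7:0  d8:0 ⇒ 15.
Leveled (PKG1@1, PKG2@1, PKG3@5, PKG4@3, PKG5@5): d1:6  d2:6  d3:6  d4:6  d5:6  d6:5  d7:0  d8:0 ⇒ 6.
Reduction 15 − 6 = 9.

9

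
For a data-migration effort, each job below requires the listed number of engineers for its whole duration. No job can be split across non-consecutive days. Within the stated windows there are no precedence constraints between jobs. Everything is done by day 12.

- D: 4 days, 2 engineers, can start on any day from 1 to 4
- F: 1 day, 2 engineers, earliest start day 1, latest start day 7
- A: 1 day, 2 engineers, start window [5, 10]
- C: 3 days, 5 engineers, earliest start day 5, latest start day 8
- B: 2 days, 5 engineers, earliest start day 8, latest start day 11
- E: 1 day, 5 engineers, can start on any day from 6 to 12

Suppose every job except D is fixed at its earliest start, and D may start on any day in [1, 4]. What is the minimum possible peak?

10

D@1: d1:4  d2:2  d3:2  d4:2  d5:7  d6:10  d7:5  d8:5  d9:5  d10:0  d11:0  d12:0 → peak 10
D@2: d1:2  d2:2  d3:2  d4:2  d5:9  d6:10  d7:5  d8:5  d9:5  d10:0  d11:0  d12:0 → peak 10
D@3: d1:2  d2:0  d3:2  d4:2  d5:9  d6:12  d7:5  d8:5  d9:5  d10:0  d11:0  d12:0 → peak 12
D@4: d1:2  d2:0  d3:0  d4:2  d5:9  d6:12  d7:7  d8:5  d9:5  d10:0  d11:0  d12:0 → peak 12
Best is D@1, peak 10.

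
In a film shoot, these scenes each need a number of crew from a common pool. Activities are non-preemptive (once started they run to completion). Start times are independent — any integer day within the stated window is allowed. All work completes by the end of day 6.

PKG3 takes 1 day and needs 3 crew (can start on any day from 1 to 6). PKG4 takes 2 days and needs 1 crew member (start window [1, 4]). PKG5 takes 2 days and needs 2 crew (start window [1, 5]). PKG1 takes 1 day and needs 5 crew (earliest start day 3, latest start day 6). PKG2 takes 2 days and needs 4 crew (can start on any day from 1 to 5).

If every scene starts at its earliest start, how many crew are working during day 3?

At early start, day 3 has: PKG1.
Demand: 5 = 5.

5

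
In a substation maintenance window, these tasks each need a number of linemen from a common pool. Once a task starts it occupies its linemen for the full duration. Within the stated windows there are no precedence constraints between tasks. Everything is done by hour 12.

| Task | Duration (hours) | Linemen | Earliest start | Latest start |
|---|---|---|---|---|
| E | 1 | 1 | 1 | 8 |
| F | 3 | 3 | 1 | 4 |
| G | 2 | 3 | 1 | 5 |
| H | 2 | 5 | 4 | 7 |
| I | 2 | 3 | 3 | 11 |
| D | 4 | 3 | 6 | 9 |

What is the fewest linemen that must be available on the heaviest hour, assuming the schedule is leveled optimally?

6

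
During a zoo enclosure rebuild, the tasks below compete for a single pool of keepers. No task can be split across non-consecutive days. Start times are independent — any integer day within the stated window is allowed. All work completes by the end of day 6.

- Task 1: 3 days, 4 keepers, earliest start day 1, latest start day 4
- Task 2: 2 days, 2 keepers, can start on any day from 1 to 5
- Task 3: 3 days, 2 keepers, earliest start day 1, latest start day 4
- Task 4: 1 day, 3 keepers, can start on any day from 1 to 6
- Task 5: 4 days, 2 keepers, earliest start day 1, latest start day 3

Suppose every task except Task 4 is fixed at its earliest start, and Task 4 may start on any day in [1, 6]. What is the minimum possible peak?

Task 4@1: d1:13  d2:10  d3:8  d4:2  d5:0  d6:0 → peak 13
Task 4@2: d1:10  d2:13  d3:8  d4:2  d5:0  d6:0 → peak 13
Task 4@3: d1:10  d2:10  d3:11  d4:2  d5:0  d6:0 → peak 11
Task 4@4: d1:10  d2:10  d3:8  d4:5  d5:0  d6:0 → peak 10
Task 4@5: d1:10  d2:10  d3:8  d4:2  d5:3  d6:0 → peak 10
Task 4@6: d1:10  d2:10  d3:8  d4:2  d5:0  d6:3 → peak 10
Best is Task 4@4, peak 10.

10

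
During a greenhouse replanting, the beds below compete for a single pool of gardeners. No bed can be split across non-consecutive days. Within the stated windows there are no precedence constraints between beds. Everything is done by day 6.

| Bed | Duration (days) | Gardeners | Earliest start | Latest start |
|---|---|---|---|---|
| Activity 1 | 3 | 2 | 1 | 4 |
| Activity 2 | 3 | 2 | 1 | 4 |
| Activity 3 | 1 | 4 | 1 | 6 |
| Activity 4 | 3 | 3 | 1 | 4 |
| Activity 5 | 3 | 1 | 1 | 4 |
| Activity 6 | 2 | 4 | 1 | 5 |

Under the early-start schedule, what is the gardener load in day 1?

At early start, day 1 has: Activity 1, Activity 2, Activity 3, Activity 4, Activity 5, Activity 6.
Demand: 2 + 2 + 4 + 3 + 1 + 4 = 16.

16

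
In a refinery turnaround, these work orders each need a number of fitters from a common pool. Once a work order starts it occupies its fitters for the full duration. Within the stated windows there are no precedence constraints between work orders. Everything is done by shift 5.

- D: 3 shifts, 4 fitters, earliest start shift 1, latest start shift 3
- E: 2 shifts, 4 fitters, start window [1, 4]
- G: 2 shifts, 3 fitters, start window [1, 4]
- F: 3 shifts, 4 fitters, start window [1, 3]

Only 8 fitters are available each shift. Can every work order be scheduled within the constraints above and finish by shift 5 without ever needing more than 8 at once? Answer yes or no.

yes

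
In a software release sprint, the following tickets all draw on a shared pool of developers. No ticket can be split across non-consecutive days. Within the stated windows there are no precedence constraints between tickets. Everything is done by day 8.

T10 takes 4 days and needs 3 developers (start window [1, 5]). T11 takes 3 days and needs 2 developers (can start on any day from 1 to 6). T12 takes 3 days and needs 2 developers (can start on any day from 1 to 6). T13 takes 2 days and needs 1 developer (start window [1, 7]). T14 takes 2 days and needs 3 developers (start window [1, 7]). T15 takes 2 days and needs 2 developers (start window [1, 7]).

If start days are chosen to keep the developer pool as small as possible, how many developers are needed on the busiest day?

5

Early-start (T10@1, T11@1, T12@1, T13@1, T14@1, T15@1) gives peak 13: d1:13  d2:13  d3:7  d4:3  d5:0  d6:0  d7:0  d8:0.
Shift T12→4, T13→5, T14→7, T15→5.
Schedule T10@1, T11@1, T12@4, T13@5, T14@7, T15@5: d1:5  d2:5  d3:5  d4:5  d5:5  d6:5  d7:3  d8:3 — peak 5.
Total developer-days = 36 over 8 days ⇒ peak ≥ ⌈36/8⌉ = 5, so 5 is optimal.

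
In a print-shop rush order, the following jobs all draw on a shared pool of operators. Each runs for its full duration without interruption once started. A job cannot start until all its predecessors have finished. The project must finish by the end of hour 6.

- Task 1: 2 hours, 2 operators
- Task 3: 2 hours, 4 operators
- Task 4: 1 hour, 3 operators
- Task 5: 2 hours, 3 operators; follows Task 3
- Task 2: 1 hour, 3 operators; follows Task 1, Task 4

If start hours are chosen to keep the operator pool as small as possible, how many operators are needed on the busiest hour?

Early-start (Task 1@1, Task 3@1, Task 4@1, Task 5@3, Task 2@3) gives peak 9: h1:9  h2:6  h3:6  h4:3  h5:0  h6:0.
Shift Task 1→3, Task 4→3, Task 5→4, Task 2→6.
Schedule Task 1@3, Task 3@1, Task 4@3, Task 5@4, Task 2@6: h1:4  h2:4  h3:5  h4:5  h5:3  h6:3 — peak 5.

5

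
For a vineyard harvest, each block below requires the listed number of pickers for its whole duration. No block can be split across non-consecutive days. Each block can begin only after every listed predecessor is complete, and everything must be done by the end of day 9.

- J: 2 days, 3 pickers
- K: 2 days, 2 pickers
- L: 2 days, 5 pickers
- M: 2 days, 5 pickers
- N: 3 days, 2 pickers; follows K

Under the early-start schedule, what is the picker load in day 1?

15

At early start, day 1 has: J, K, L, M.
Demand: 3 + 2 + 5 + 5 = 15.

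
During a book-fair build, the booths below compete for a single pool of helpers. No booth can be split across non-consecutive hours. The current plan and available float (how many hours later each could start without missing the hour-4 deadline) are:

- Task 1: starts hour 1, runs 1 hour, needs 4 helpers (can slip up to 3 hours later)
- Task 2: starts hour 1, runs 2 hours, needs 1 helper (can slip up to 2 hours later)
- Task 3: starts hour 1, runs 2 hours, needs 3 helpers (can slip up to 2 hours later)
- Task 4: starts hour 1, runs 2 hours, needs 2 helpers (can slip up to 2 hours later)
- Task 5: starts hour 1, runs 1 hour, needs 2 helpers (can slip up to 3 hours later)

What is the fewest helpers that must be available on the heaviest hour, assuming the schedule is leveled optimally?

5

Early-start (Task 1@1, Task 2@1, Task 3@1, Task 4@1, Task 5@1) gives peak 12: h1:12  h2:6  h3:0  h4:0.
Shift Task 3→2, Task 4→3, Task 5→4.
Schedule Task 1@1, Task 2@1, Task 3@2, Task 4@3, Task 5@4: h1:5  h2:4  h3:5  h4:4 — peak 5.
Total helper-hours = 18 over 4 hours ⇒ peak ≥ ⌈18/4⌉ = 5, so 5 is optimal.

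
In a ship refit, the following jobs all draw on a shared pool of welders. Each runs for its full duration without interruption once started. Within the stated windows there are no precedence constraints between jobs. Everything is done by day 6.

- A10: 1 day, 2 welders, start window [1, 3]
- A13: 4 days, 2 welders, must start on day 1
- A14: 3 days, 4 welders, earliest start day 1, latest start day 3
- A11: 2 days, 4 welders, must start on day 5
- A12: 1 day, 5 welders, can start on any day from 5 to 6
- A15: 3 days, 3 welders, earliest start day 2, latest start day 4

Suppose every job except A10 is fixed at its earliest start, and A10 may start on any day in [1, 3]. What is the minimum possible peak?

9

A10@1: d1:8  d2:9  d3:9  d4:5  d5:9  d6:4 → peak 9
A10@2: d1:6  d2:11  d3:9  d4:5  d5:9  d6:4 → peak 11
A10@3: d1:6  d2:9  d3:11  d4:5  d5:9  d6:4 → peak 11
Best is A10@1, peak 9.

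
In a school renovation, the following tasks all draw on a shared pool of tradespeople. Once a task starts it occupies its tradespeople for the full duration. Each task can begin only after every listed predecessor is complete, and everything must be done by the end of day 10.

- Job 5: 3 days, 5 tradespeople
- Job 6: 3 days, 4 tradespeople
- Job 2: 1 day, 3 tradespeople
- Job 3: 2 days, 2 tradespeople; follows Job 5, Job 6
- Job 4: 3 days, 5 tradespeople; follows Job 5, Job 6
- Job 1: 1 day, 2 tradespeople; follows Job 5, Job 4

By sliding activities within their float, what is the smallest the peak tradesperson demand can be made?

7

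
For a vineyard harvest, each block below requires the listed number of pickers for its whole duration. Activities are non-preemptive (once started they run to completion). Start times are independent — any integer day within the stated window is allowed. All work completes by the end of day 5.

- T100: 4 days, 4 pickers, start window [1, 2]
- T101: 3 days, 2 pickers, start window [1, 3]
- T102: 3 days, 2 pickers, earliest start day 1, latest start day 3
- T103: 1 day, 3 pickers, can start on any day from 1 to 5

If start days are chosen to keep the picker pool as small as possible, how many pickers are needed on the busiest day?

Early-start (T100@1, T101@1, T102@1, T103@1) gives peak 11: d1:11  d2:8  d3:8  d4:4  d5:0.
Shift T103→4.
Schedule T100@1, T101@1, T102@1, T103@4: d1:8  d2:8  d3:8  d4:7  d5:0 — peak 8.

8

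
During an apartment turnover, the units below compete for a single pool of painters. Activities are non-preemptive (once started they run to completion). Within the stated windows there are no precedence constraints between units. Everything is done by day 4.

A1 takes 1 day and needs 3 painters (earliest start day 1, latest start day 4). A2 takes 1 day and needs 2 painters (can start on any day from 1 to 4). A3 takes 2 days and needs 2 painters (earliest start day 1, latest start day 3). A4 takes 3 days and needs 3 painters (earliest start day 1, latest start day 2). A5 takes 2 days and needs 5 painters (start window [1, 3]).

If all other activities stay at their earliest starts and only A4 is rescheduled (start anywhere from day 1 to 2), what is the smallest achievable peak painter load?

12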